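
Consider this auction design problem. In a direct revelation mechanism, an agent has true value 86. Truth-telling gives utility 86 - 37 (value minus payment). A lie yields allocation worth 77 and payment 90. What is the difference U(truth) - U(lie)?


Step 1: U(truth) = value - payment = 86 - 37 = 49
Step 2: U(lie) = allocation - payment = 77 - 90 = -13
Step 3: IC gap = 49 - (-13) = 62

62


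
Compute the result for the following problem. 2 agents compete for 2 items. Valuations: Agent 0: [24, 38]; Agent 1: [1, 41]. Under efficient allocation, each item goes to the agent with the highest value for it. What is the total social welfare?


Step 1: For each item, find the maximum value among all agents.
Step 2: Item 0 -> Agent 0 (value 24)
Step 3: Item 1 -> Agent 1 (value 41)
Step 4: Total welfare = 24 + 41 = 65

65


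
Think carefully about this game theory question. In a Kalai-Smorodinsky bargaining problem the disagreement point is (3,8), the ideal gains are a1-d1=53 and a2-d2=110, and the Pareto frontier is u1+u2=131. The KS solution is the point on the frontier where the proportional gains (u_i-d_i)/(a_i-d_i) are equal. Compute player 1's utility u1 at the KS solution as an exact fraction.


Step 1: At the KS point, (u1-d1)/r1 = (u2-d2)/r2 = t and u1+u2 = 131
Step 2: u1 = d1 + r1*t and u2 = d2 + r2*t, so (d1 + r1*t) + (d2 + r2*t) = 131
Step 3: t = (131 - 3 - 8)/(53 + 110) = 120/163
Step 4: u1 = d1 + r1*t = 3 + 53 * 120/163 = 6849/163
Step 5: (Check: u2 = d2 + r2*t = 14504/163; u1+u2 = 6849/163 + 14504/163 = 131, on the frontier.)

6849/163


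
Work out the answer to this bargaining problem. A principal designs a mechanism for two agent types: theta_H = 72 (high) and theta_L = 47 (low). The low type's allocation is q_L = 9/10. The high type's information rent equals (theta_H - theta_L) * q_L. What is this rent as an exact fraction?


Step 1: theta_H - theta_L = 72 - 47 = 25
Step 2: Information rent = (theta_H - theta_L) * q_L
Step 3: = 25 * 9/10
Step 4: = 45/2

45/2


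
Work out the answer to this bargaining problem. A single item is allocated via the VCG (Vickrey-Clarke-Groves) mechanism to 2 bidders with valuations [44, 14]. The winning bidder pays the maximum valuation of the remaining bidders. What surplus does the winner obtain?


Step 1: The winner is the agent with the highest value: agent 0 with value 44
Step 2: Values of other agents: [14]
Step 3: VCG payment = max of others' values = 14
Step 4: Surplus = 44 - 14 = 30

30


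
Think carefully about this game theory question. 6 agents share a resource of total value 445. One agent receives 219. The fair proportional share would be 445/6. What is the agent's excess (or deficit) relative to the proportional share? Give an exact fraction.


Step 1: Proportional share = 445/6
Step 2: Agent's actual allocation = 219
Step 3: Excess = 219 - 445/6 = 869/6

869/6


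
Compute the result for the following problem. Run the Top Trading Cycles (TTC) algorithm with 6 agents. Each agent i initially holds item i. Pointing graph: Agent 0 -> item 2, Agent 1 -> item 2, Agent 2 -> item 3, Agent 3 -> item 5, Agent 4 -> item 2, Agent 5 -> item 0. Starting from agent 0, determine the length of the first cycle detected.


Step 1: Trace the pointer graph from agent 0: 0 -> 2 -> 3 -> 5 -> 0
Step 2: A cycle is detected when we revisit agent 0
Step 3: The cycle is: 0 -> 2 -> 3 -> 5 -> 0
Step 4: Cycle length = 4

4


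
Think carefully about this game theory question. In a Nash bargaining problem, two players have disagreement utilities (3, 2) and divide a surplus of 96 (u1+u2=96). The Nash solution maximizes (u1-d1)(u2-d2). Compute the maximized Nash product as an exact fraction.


Step 1: The Nash solution splits surplus symmetrically above the disagreement point
Step 2: u1 = (total + d1 - d2)/2 = (96 + 3 - 2)/2 = 97/2
Step 3: u2 = (total - d1 + d2)/2 = (96 - 3 + 2)/2 = 95/2
Step 4: Nash product = (97/2 - 3) * (95/2 - 2)
Step 5: = 91/2 * 91/2 = 8281/4

8281/4


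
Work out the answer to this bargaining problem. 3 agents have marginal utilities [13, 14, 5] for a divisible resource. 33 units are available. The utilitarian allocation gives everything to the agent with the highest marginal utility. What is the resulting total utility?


Step 1: The marginal utilities are [13, 14, 5]
Step 2: The highest marginal utility is 14
Step 3: All 33 units go to that agent
Step 4: Total utility = 14 * 33 = 462

462


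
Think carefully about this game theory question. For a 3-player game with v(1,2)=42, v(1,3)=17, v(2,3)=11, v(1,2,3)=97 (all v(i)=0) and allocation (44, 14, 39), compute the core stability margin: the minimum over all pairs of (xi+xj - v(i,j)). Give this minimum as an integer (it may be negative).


Step 1: Slack for coalition (1,2): x1+x2 - v12 = 58 - 42 = 16
Step 2: Slack for coalition (1,3): x1+x3 - v13 = 83 - 17 = 66
Step 3: Slack for coalition (2,3): x2+x3 - v23 = 53 - 11 = 42
Step 4: Minimum slack = min(16, 66, 42) = 16, attained by (1,2); no pair can gain by deviating, so the allocation is in the core

16


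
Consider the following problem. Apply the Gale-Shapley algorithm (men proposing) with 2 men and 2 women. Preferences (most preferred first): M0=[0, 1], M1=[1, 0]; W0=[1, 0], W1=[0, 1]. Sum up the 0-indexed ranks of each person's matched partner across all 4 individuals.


Step 1: Run Gale-Shapley (men propose, women hold best offer):
  M0 proposes to W0; she accepts
  M1 proposes to W1; she accepts
Step 2: Final matching: W0-M0, W1-M1
Step 3: 0-indexed ranks (man's rank of his match, then woman's): 0 + 1 + 0 + 1
Step 4: Total rank sum = 2

2


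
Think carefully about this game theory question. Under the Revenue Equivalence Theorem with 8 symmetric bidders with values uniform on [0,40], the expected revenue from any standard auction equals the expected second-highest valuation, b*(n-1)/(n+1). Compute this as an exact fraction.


Step 1: By Revenue Equivalence, expected revenue = b*(n-1)/(n+1)
Step 2: Substituting n = 8, b = 40
Step 3: Revenue = 40*(8-1)/(8+1) = 40*7/9
Step 4: Revenue = 280/9

280/9


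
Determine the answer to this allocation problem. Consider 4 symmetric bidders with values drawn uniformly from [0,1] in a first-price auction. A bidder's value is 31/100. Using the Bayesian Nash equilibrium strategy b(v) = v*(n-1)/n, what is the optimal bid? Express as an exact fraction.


Step 1: The symmetric BNE bidding function is b(v) = v * (n-1) / n
Step 2: Substitute v = 31/100 and n = 4
Step 3: b = 31/100 * 3/4
Step 4: b = 93/400

93/400


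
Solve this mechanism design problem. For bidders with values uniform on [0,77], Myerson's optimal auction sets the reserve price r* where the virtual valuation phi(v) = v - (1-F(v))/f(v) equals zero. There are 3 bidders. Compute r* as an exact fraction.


Step 1: For U[0,77], F(v) = v/77 and f(v) = 1/77
Step 2: phi(v) = v - (1 - v/77)/(1/77) = v - (77 - v) = 2v - 77
Step 3: Set phi(r*) = 0: 2r* - 77 = 0
Step 4: r* = 77/2 (the number of bidders n = 3 does not enter)

77/2


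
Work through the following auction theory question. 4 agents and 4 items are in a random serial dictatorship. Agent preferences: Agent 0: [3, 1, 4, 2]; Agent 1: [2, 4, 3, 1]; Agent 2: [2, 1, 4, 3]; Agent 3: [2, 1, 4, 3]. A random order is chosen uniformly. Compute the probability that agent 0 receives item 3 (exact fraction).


Step 1: Agent 0 wants item 3
Step 2: There are 24 possible orderings of agents
Step 3: In 24 orderings, agent 0 gets item 3
Step 4: Probability = 24/24 = 1

1


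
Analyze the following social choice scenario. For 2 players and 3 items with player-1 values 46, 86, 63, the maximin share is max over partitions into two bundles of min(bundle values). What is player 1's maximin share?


Step 1: Item values = 46, 86, 63
Step 2: Enumerate all 2-bundle partitions and take the smaller bundle:
  Partition 1: {46} vs {86,63} -> bundles 46, 149; min = 46
  Partition 2: {86} vs {46,63} -> bundles 86, 109; min = 86
  Partition 3: {63} vs {46,86} -> bundles 63, 132; min = 63
Step 3: MMS = max(46, 86, 63) = 86

86


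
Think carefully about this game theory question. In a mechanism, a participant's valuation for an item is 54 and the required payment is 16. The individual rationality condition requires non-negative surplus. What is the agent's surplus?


Step 1: Surplus = value - payment = 54 - 16 = 38
Step 2: IR is satisfied (surplus >= 0)

38


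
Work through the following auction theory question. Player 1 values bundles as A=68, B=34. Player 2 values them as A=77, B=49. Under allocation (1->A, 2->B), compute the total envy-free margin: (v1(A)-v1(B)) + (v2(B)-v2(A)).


Step 1: Player 1's margin = v1(A) - v1(B) = 68 - 34 = 34
Step 2: Player 2's margin = v2(B) - v2(A) = 49 - 77 = -28
Step 3: Total margin = 34 + -28 = 6

6


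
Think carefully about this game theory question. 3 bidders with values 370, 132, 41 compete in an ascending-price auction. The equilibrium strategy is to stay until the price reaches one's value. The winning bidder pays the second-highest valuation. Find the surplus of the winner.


Step 1: Identify the highest value: 370
Step 2: Identify the second-highest value: 132
Step 3: The final price = second-highest value = 132
Step 4: Surplus = 370 - 132 = 238

238


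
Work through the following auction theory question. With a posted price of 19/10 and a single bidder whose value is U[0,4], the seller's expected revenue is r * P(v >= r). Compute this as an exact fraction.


Step 1: Posted price r = 19/10, value support [0,4]
Step 2: P(v >= r) = (4 - 19/10)/4 = 21/40
Step 3: Expected revenue = r * P(v >= r) = 19/10 * 21/40
Step 4: Revenue = 399/400

399/400


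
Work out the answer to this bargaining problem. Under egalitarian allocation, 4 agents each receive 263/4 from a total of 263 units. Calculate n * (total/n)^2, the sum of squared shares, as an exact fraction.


Step 1: Each agent's share = 263/4
Step 2: Square of each share = (263/4)^2 = 69169/16
Step 3: Sum of squares = 4 * 69169/16 = 69169/4

69169/4


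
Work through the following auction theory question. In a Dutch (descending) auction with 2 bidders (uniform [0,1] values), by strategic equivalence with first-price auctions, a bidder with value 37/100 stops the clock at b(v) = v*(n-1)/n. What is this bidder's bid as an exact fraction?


Step 1: Dutch auctions are strategically equivalent to first-price auctions
Step 2: The equilibrium bid is b(v) = v*(n-1)/n
Step 3: b = 37/100 * 1/2
Step 4: b = 37/200

37/200


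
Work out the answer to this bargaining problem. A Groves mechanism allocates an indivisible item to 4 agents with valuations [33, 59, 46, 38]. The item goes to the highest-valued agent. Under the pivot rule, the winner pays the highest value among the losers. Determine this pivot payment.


Step 1: The efficient winner is agent 1 with value 59
Step 2: Other agents' values: [33, 46, 38]
Step 3: Pivot payment = max(others) = 46
Step 4: The winner pays 46

46


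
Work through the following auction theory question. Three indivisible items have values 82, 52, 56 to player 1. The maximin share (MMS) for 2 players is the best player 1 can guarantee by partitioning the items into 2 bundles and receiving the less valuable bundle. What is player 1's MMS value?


Step 1: Item values = 82, 52, 56
Step 2: Enumerate all 2-bundle partitions and take the smaller bundle:
  Partition 1: {82} vs {52,56} -> bundles 82, 108; min = 82
  Partition 2: {52} vs {82,56} -> bundles 52, 138; min = 52
  Partition 3: {56} vs {82,52} -> bundles 56, 134; min = 56
Step 3: MMS = max(82, 52, 56) = 82

82


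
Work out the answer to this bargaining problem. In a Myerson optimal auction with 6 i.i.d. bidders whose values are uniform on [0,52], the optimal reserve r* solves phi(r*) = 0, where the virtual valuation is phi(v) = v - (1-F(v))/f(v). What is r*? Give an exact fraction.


Step 1: For U[0,52], F(v) = v/52 and f(v) = 1/52
Step 2: phi(v) = v - (1 - v/52)/(1/52) = v - (52 - v) = 2v - 52
Step 3: Set phi(r*) = 0: 2r* - 52 = 0
Step 4: r* = 52/2 = 26 (the number of bidders n = 6 does not enter)

26


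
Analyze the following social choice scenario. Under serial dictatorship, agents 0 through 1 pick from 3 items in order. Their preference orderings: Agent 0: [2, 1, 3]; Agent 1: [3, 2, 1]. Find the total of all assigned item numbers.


Step 1: Agent 0 picks item 2
Step 2: Agent 1 picks item 3
Step 3: Sum = 2 + 3 = 5

5


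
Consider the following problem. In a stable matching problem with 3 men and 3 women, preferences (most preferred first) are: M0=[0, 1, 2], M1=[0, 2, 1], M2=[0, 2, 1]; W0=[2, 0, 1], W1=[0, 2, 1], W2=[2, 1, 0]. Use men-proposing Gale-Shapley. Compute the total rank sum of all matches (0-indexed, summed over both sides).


Step 1: Run Gale-Shapley (men propose, women hold best offer):
  M0 proposes to W0; she accepts
  M1 proposes to W0; rejected
  M1 proposes to W2; she accepts
  M2 proposes to W0; she switches from M0
  M0 proposes to W1; she accepts
Step 2: Final matching: W0-M2, W1-M0, W2-M1
Step 3: 0-indexed ranks (man's rank of his match, then woman's): 0 + 0 + 1 + 0 + 1 + 1
Step 4: Total rank sum = 3

3


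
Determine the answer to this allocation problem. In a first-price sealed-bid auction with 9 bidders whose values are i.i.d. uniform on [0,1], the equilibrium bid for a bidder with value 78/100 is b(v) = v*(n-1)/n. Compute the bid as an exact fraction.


Step 1: The symmetric BNE bidding function is b(v) = v * (n-1) / n
Step 2: Substitute v = 39/50 and n = 9
Step 3: b = 39/50 * 8/9
Step 4: b = 52/75

52/75


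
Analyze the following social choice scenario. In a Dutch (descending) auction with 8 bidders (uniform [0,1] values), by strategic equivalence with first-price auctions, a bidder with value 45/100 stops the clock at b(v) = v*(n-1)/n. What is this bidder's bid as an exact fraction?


Step 1: Dutch auctions are strategically equivalent to first-price auctions
Step 2: The equilibrium bid is b(v) = v*(n-1)/n
Step 3: b = 9/20 * 7/8
Step 4: b = 63/160

63/160


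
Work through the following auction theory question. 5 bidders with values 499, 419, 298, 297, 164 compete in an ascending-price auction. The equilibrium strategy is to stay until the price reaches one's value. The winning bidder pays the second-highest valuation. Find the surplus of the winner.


Step 1: Identify the highest value: 499
Step 2: Identify the second-highest value: 419
Step 3: The final price = second-highest value = 419
Step 4: Surplus = 499 - 419 = 80

80


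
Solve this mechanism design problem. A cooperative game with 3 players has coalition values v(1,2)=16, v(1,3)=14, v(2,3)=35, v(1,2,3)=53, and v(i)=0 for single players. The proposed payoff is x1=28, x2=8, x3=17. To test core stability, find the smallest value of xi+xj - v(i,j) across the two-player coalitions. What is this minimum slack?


Step 1: Slack for coalition (1,2): x1+x2 - v12 = 36 - 16 = 20
Step 2: Slack for coalition (1,3): x1+x3 - v13 = 45 - 14 = 31
Step 3: Slack for coalition (2,3): x2+x3 - v23 = 25 - 35 = -10
Step 4: Minimum slack = min(20, 31, -10) = -10, attained by (2,3); coalition (2,3) can block (slack < 0), so the allocation is not in the core

-10


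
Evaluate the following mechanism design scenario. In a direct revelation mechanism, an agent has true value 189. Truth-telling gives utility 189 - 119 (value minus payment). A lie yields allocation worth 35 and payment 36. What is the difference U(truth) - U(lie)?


Step 1: U(truth) = value - payment = 189 - 119 = 70
Step 2: U(lie) = allocation - payment = 35 - 36 = -1
Step 3: IC gap = 70 - (-1) = 71

71


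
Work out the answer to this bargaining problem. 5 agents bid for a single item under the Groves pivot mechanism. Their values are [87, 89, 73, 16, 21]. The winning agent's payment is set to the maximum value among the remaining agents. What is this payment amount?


Step 1: The efficient winner is agent 1 with value 89
Step 2: Other agents' values: [87, 73, 16, 21]
Step 3: Pivot payment = max(others) = 87
Step 4: The winner pays 87

87


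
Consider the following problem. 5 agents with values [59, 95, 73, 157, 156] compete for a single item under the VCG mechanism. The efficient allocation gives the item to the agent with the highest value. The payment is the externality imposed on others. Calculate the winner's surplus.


Step 1: The winner is the agent with the highest value: agent 3 with value 157
Step 2: Values of other agents: [59, 95, 73, 156]
Step 3: VCG payment = max of others' values = 156
Step 4: Surplus = 157 - 156 = 1

1


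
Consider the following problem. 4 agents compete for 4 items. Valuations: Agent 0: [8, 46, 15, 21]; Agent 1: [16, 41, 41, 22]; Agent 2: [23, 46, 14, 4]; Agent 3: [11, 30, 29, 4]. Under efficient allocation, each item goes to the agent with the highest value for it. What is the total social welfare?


Step 1: For each item, find the maximum value among all agents.
Step 2: Item 0 -> Agent 2 (value 23)
Step 3: Item 1 -> Agent 0 (value 46)
Step 4: Item 2 -> Agent 1 (value 41)
Step 5: Item 3 -> Agent 1 (value 22)
Step 6: Total welfare = 23 + 46 + 41 + 22 = 132

132


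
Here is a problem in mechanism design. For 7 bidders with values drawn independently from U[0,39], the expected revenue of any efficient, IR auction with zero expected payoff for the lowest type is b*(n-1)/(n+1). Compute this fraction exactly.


Step 1: By Revenue Equivalence, expected revenue = b*(n-1)/(n+1)
Step 2: Substituting n = 7, b = 39
Step 3: Revenue = 39*(7-1)/(7+1) = 39*6/8
Step 4: Revenue = 234/8 = 117/4

117/4


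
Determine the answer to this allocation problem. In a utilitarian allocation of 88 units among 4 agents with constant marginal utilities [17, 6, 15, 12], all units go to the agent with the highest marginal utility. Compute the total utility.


Step 1: The marginal utilities are [17, 6, 15, 12]
Step 2: The highest marginal utility is 17
Step 3: All 88 units go to that agent
Step 4: Total utility = 17 * 88 = 1496

1496


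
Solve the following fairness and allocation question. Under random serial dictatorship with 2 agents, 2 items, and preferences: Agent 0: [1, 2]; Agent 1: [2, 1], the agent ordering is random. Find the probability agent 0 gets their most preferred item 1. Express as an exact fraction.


Step 1: Agent 0 wants item 1
Step 2: There are 2 possible orderings of agents
Step 3: In 2 orderings, agent 0 gets item 1
Step 4: Probability = 2/2 = 1

1


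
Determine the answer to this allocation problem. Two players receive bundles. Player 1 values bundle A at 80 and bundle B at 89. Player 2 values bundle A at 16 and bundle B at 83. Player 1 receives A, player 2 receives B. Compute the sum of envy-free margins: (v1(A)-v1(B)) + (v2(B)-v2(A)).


Step 1: Player 1's margin = v1(A) - v1(B) = 80 - 89 = -9
Step 2: Player 2's margin = v2(B) - v2(A) = 83 - 16 = 67
Step 3: Total margin = -9 + 67 = 58

58


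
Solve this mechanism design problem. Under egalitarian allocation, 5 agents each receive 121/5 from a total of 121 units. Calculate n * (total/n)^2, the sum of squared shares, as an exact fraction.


Step 1: Each agent's share = 121/5
Step 2: Square of each share = (121/5)^2 = 14641/25
Step 3: Sum of squares = 5 * 14641/25 = 14641/5

14641/5


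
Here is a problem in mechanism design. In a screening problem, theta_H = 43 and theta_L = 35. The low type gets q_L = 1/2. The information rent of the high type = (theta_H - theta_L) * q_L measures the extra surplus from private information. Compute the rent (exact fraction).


Step 1: theta_H - theta_L = 43 - 35 = 8
Step 2: Information rent = (theta_H - theta_L) * q_L
Step 3: = 8 * 1/2
Step 4: = 4

4


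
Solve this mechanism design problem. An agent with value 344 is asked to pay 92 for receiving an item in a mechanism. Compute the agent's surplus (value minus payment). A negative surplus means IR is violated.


Step 1: Surplus = value - payment = 344 - 92 = 252
Step 2: IR is satisfied (surplus >= 0)

252


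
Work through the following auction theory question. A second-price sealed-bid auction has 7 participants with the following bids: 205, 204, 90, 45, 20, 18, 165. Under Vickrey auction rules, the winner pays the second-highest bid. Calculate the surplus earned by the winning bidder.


Step 1: Sort bids in descending order: 205, 204, 165, 90, 45, 20, 18
Step 2: The winning bid is the highest: 205
Step 3: The payment equals the second-highest bid: 204
Step 4: Surplus = winner's bid - payment = 205 - 204 = 1

1


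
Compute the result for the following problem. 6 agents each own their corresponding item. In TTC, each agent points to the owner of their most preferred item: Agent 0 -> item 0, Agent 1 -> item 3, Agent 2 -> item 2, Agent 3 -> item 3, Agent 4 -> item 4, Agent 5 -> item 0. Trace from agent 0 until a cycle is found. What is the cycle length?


Step 1: Trace the pointer graph from agent 0: 0 -> 0
Step 2: A cycle is detected when we revisit agent 0
Step 3: The cycle is: 0 -> 0
Step 4: Cycle length = 1

1


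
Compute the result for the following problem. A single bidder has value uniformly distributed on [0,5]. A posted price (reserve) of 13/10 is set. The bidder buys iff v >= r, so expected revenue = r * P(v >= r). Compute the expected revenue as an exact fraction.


Step 1: Posted price r = 13/10, value support [0,5]
Step 2: P(v >= r) = (5 - 13/10)/5 = 37/50
Step 3: Expected revenue = r * P(v >= r) = 13/10 * 37/50
Step 4: Revenue = 481/500

481/500


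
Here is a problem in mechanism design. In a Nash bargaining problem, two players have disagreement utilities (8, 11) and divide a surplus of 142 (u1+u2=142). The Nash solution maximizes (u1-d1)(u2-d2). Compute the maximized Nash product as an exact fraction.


Step 1: The Nash solution splits surplus symmetrically above the disagreement point
Step 2: u1 = (total + d1 - d2)/2 = (142 + 8 - 11)/2 = 139/2
Step 3: u2 = (total - d1 + d2)/2 = (142 - 8 + 11)/2 = 145/2
Step 4: Nash product = (139/2 - 8) * (145/2 - 11)
Step 5: = 123/2 * 123/2 = 15129/4

15129/4


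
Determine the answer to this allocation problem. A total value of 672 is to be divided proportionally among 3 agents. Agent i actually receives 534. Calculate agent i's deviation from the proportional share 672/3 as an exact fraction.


Step 1: Proportional share = 672/3 = 224
Step 2: Agent's actual allocation = 534
Step 3: Excess = 534 - 224 = 310

310


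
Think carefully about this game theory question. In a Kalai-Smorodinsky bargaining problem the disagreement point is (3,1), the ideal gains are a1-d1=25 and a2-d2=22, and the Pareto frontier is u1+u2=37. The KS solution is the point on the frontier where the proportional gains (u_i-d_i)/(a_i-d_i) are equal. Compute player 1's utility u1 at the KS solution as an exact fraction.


Step 1: At the KS point, (u1-d1)/r1 = (u2-d2)/r2 = t and u1+u2 = 37
Step 2: u1 = d1 + r1*t and u2 = d2 + r2*t, so (d1 + r1*t) + (d2 + r2*t) = 37
Step 3: t = (37 - 3 - 1)/(25 + 22) = 33/47
Step 4: u1 = d1 + r1*t = 3 + 25 * 33/47 = 966/47
Step 5: (Check: u2 = d2 + r2*t = 773/47; u1+u2 = 966/47 + 773/47 = 37, on the frontier.)

966/47


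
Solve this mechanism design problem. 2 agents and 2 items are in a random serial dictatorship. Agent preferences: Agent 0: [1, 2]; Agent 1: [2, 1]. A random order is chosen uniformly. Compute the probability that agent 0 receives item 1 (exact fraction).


Step 1: Agent 0 wants item 1
Step 2: There are 2 possible orderings of agents
Step 3: In 2 orderings, agent 0 gets item 1
Step 4: Probability = 2/2 = 1

1


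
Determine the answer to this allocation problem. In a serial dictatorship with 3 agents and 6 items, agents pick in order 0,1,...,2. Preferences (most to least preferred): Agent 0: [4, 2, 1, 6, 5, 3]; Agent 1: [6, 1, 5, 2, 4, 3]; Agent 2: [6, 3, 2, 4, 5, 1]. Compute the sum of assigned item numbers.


Step 1: Agent 0 picks item 4
Step 2: Agent 1 picks item 6
Step 3: Agent 2 picks item 3
Step 4: Sum = 4 + 6 + 3 = 13

13


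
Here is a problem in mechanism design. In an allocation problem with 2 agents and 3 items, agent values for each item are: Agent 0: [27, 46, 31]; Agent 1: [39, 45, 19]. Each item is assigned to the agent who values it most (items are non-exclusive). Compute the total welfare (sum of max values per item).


Step 1: For each item, find the maximum value among all agents.
Step 2: Item 0 -> Agent 1 (value 39)
Step 3: Item 1 -> Agent 0 (value 46)
Step 4: Item 2 -> Agent 0 (value 31)
Step 5: Total welfare = 39 + 46 + 31 = 116

116


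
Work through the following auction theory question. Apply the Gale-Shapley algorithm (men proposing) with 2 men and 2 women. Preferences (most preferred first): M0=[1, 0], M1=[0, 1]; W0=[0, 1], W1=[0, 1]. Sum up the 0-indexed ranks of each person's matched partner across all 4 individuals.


Step 1: Run Gale-Shapley (men propose, women hold best offer):
  M0 proposes to W1; she accepts
  M1 proposes to W0; she accepts
Step 2: Final matching: W0-M1, W1-M0
Step 3: 0-indexed ranks (man's rank of his match, then woman's): 0 + 1 + 0 + 0
Step 4: Total rank sum = 1

1


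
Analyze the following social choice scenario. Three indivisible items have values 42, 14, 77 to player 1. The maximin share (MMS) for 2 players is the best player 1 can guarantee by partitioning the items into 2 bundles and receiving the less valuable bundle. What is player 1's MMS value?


Step 1: Item values = 42, 14, 77
Step 2: Enumerate all 2-bundle partitions and take the smaller bundle:
  Partition 1: {42} vs {14,77} -> bundles 42, 91; min = 42
  Partition 2: {14} vs {42,77} -> bundles 14, 119; min = 14
  Partition 3: {77} vs {42,14} -> bundles 77, 56; min = 56
Step 3: MMS = max(42, 14, 56) = 56

56


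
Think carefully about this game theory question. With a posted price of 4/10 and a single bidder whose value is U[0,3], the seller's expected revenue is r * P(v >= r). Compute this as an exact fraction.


Step 1: Posted price r = 2/5, value support [0,3]
Step 2: P(v >= r) = (3 - 2/5)/3 = 13/15
Step 3: Expected revenue = r * P(v >= r) = 2/5 * 13/15
Step 4: Revenue = 26/75

26/75


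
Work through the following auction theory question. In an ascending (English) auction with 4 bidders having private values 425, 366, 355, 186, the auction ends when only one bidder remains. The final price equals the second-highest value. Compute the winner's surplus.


Step 1: Identify the highest value: 425
Step 2: Identify the second-highest value: 366
Step 3: The final price = second-highest value = 366
Step 4: Surplus = 425 - 366 = 59

59


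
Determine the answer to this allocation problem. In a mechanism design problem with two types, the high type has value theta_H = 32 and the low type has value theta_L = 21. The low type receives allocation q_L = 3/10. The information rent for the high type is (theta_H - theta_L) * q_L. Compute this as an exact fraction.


Step 1: theta_H - theta_L = 32 - 21 = 11
Step 2: Information rent = (theta_H - theta_L) * q_L
Step 3: = 11 * 3/10
Step 4: = 33/10

33/10


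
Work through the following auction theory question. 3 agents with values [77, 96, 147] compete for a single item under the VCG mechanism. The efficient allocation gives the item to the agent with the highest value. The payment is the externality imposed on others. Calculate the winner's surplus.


Step 1: The winner is the agent with the highest value: agent 2 with value 147
Step 2: Values of other agents: [77, 96]
Step 3: VCG payment = max of others' values = 96
Step 4: Surplus = 147 - 96 = 51

51


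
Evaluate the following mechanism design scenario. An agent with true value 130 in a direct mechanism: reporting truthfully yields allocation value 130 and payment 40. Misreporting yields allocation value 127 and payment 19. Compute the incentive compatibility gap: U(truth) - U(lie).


Step 1: U(truth) = value - payment = 130 - 40 = 90
Step 2: U(lie) = allocation - payment = 127 - 19 = 108
Step 3: IC gap = 90 - 108 = -18

-18


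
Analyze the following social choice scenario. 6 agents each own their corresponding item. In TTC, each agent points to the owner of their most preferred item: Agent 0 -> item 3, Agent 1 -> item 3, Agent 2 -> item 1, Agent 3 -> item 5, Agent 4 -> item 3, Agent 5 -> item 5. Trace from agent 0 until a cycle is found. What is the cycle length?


Step 1: Trace the pointer graph from agent 0: 0 -> 3 -> 5 -> 5
Step 2: A cycle is detected when we revisit agent 5
Step 3: The cycle is: 5 -> 5
Step 4: Cycle length = 1

1


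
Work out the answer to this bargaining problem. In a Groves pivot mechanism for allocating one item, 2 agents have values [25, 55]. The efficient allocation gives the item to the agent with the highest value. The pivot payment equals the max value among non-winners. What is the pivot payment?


Step 1: The efficient winner is agent 1 with value 55
Step 2: Other agents' values: [25]
Step 3: Pivot payment = max(others) = 25
Step 4: The winner pays 25

25


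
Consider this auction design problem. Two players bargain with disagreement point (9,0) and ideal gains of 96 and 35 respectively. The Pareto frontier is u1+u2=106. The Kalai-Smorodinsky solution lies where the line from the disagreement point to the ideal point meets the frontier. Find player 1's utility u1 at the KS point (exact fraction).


Step 1: At the KS point, (u1-d1)/r1 = (u2-d2)/r2 = t and u1+u2 = 106
Step 2: u1 = d1 + r1*t and u2 = d2 + r2*t, so (d1 + r1*t) + (d2 + r2*t) = 106
Step 3: t = (106 - 9 - 0)/(96 + 35) = 97/131
Step 4: u1 = d1 + r1*t = 9 + 96 * 97/131 = 10491/131
Step 5: (Check: u2 = d2 + r2*t = 3395/131; u1+u2 = 10491/131 + 3395/131 = 106, on the frontier.)

10491/131


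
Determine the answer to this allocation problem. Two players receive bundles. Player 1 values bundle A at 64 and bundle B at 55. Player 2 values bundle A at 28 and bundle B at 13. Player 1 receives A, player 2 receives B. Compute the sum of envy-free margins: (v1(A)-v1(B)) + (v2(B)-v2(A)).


Step 1: Player 1's margin = v1(A) - v1(B) = 64 - 55 = 9
Step 2: Player 2's margin = v2(B) - v2(A) = 13 - 28 = -15
Step 3: Total margin = 9 + -15 = -6

-6


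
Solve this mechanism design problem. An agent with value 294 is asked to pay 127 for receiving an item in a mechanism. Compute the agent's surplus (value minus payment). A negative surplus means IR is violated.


Step 1: Surplus = value - payment = 294 - 127 = 167
Step 2: IR is satisfied (surplus >= 0)

167


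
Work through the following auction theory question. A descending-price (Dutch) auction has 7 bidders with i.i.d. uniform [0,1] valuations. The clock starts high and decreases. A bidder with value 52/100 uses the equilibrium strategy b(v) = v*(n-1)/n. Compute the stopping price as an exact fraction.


Step 1: Dutch auctions are strategically equivalent to first-price auctions
Step 2: The equilibrium bid is b(v) = v*(n-1)/n
Step 3: b = 13/25 * 6/7
Step 4: b = 78/175

78/175


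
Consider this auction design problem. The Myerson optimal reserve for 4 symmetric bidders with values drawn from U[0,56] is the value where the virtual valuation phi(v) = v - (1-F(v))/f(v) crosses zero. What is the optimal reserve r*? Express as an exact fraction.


Step 1: For U[0,56], F(v) = v/56 and f(v) = 1/56
Step 2: phi(v) = v - (1 - v/56)/(1/56) = v - (56 - v) = 2v - 56
Step 3: Set phi(r*) = 0: 2r* - 56 = 0
Step 4: r* = 56/2 = 28 (the number of bidders n = 4 does not enter)

28


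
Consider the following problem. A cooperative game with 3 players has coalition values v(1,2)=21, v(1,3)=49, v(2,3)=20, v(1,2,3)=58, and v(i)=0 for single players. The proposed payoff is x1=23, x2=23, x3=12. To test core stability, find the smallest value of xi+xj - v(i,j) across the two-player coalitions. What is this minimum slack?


Step 1: Slack for coalition (1,2): x1+x2 - v12 = 46 - 21 = 25
Step 2: Slack for coalition (1,3): x1+x3 - v13 = 35 - 49 = -14
Step 3: Slack for coalition (2,3): x2+x3 - v23 = 35 - 20 = 15
Step 4: Minimum slack = min(25, -14, 15) = -14, attained by (1,3); coalition (1,3) can block (slack < 0), so the allocation is not in the core

-14


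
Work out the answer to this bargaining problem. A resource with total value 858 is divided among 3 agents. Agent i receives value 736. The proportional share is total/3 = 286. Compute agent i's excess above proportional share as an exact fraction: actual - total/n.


Step 1: Proportional share = 858/3 = 286
Step 2: Agent's actual allocation = 736
Step 3: Excess = 736 - 286 = 450

450


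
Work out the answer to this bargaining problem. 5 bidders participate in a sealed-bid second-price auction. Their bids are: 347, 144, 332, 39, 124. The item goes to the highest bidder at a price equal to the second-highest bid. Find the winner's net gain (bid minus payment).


Step 1: Sort bids in descending order: 347, 332, 144, 124, 39
Step 2: The winning bid is the highest: 347
Step 3: The payment equals the second-highest bid: 332
Step 4: Surplus = winner's bid - payment = 347 - 332 = 15

15


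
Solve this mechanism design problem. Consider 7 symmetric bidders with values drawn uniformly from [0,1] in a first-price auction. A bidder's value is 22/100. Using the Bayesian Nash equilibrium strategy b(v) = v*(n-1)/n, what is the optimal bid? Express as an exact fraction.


Step 1: The symmetric BNE bidding function is b(v) = v * (n-1) / n
Step 2: Substitute v = 11/50 and n = 7
Step 3: b = 11/50 * 6/7
Step 4: b = 33/175

33/175


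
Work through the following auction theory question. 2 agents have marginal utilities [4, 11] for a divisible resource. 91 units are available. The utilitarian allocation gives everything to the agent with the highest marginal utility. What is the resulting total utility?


Step 1: The marginal utilities are [4, 11]
Step 2: The highest marginal utility is 11
Step 3: All 91 units go to that agent
Step 4: Total utility = 11 * 91 = 1001

1001


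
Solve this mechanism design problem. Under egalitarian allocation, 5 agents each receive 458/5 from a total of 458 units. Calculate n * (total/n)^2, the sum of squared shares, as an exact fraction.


Step 1: Each agent's share = 458/5
Step 2: Square of each share = (458/5)^2 = 209764/25
Step 3: Sum of squares = 5 * 209764/25 = 209764/5

209764/5


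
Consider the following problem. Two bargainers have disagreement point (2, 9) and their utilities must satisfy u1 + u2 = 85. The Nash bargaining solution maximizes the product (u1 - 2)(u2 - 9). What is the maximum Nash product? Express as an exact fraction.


Step 1: The Nash solution splits surplus symmetrically above the disagreement point
Step 2: u1 = (total + d1 - d2)/2 = (85 + 2 - 9)/2 = 39
Step 3: u2 = (total - d1 + d2)/2 = (85 - 2 + 9)/2 = 46
Step 4: Nash product = (39 - 2) * (46 - 9)
Step 5: = 37 * 37 = 1369

1369


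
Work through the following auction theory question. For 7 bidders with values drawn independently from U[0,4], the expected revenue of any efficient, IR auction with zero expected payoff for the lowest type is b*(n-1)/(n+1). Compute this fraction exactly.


Step 1: By Revenue Equivalence, expected revenue = b*(n-1)/(n+1)
Step 2: Substituting n = 7, b = 4
Step 3: Revenue = 4*(7-1)/(7+1) = 4*6/8
Step 4: Revenue = 24/8 = 3

3


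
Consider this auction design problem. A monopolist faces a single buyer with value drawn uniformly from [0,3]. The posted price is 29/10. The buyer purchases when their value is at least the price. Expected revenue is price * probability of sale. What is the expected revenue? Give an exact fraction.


Step 1: Posted price r = 29/10, value support [0,3]
Step 2: P(v >= r) = (3 - 29/10)/3 = 1/30
Step 3: Expected revenue = r * P(v >= r) = 29/10 * 1/30
Step 4: Revenue = 29/300

29/300


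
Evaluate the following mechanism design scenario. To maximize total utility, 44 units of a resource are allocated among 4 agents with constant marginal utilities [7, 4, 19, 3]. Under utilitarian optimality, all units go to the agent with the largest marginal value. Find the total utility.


Step 1: The marginal utilities are [7, 4, 19, 3]
Step 2: The highest marginal utility is 19
Step 3: All 44 units go to that agent
Step 4: Total utility = 19 * 44 = 836

836


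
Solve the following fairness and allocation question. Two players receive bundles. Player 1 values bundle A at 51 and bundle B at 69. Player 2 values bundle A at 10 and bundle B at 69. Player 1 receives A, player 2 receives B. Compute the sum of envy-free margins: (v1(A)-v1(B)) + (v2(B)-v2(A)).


Step 1: Player 1's margin = v1(A) - v1(B) = 51 - 69 = -18
Step 2: Player 2's margin = v2(B) - v2(A) = 69 - 10 = 59
Step 3: Total margin = -18 + 59 = 41

41


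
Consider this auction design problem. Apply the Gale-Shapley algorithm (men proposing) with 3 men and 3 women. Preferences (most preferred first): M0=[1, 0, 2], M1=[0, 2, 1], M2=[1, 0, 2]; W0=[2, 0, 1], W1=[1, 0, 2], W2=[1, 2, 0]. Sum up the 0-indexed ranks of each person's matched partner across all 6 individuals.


Step 1: Run Gale-Shapley (men propose, women hold best offer):
  M0 proposes to W1; she accepts
  M1 proposes to W0; she accepts
  M2 proposes to W1; rejected
  M2 proposes to W0; she switches from M1
  M1 proposes to W2; she accepts
Step 2: Final matching: W0-M2, W1-M0, W2-M1
Step 3: 0-indexed ranks (man's rank of his match, then woman's): 1 + 0 + 0 + 1 + 1 + 0
Step 4: Total rank sum = 3

3


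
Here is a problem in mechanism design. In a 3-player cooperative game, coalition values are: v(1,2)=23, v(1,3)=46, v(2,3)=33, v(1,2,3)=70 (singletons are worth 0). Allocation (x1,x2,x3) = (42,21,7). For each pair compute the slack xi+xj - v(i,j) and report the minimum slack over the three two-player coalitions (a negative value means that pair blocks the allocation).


Step 1: Slack for coalition (1,2): x1+x2 - v12 = 63 - 23 = 40
Step 2: Slack for coalition (1,3): x1+x3 - v13 = 49 - 46 = 3
Step 3: Slack for coalition (2,3): x2+x3 - v23 = 28 - 33 = -5
Step 4: Minimum slack = min(40, 3, -5) = -5, attained by (2,3); coalition (2,3) can block (slack < 0), so the allocation is not in the core

-5


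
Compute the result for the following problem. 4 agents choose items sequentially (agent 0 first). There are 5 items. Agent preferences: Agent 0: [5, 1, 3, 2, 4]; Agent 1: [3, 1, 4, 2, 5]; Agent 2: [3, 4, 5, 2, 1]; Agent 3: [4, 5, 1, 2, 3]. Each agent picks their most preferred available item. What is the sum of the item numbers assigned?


Step 1: Agent 0 picks item 5
Step 2: Agent 1 picks item 3
Step 3: Agent 2 picks item 4
Step 4: Agent 3 picks item 1
Step 5: Sum = 5 + 3 + 4 + 1 = 13

13


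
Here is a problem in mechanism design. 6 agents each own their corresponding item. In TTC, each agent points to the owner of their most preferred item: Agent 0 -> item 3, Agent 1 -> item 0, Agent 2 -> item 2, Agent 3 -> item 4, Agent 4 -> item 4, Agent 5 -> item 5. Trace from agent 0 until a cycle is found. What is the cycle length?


Step 1: Trace the pointer graph from agent 0: 0 -> 3 -> 4 -> 4
Step 2: A cycle is detected when we revisit agent 4
Step 3: The cycle is: 4 -> 4
Step 4: Cycle length = 1

1


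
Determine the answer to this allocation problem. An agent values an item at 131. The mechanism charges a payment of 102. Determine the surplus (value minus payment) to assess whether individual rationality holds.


Step 1: Surplus = value - payment = 131 - 102 = 29
Step 2: IR is satisfied (surplus >= 0)

29


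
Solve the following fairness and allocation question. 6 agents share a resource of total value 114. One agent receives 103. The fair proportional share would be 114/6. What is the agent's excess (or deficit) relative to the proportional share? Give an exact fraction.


Step 1: Proportional share = 114/6 = 19
Step 2: Agent's actual allocation = 103
Step 3: Excess = 103 - 19 = 84

84


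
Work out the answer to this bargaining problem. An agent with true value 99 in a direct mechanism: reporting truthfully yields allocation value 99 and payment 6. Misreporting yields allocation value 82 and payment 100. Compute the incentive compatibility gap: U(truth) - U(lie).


Step 1: U(truth) = value - payment = 99 - 6 = 93
Step 2: U(lie) = allocation - payment = 82 - 100 = -18
Step 3: IC gap = 93 - (-18) = 111

111
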